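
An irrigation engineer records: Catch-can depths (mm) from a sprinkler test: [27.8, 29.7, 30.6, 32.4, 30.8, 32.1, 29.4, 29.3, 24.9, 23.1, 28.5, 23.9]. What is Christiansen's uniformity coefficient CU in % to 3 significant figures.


Approach: apply Christiansen's uniformity coefficient, CU = (1 - mean_abs_deviation/mean)*100.
mean = 28.542 mm
mean |d_i - mean| = 2.4181 mm
CU = (1 - 2.4181/28.542)*100 = 91.5 %
Therefore Christiansen's uniformity coefficient CU = 91.5 %.


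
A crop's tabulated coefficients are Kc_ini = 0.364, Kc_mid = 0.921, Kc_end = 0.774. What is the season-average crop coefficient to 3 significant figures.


Approach: apply a simple seasonal average, Kc_avg = (Kc_ini + Kc_mid + Kc_end)/3.
Kc_avg = (0.364 + 0.921 + 0.774)/3 = 0.686
Therefore the season-average crop coefficient = 0.686.


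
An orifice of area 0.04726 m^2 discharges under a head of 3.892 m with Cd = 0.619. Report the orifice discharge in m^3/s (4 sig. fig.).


Approach: apply the orifice equation, Q = Cd*A*sqrt(2*g*h).
Q = 0.619 * 0.04726 * sqrt(2*9.81*3.892) = 0.2556 m^3/s
Therefore the orifice discharge = 0.2556 m^3/s.


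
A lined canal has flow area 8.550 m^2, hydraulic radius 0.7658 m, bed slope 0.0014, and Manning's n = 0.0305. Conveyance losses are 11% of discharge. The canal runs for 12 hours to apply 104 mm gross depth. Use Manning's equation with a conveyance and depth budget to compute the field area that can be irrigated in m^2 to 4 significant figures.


Approach: apply Manning's equation with a conveyance and depth budget, Q = (1/n)*A*R^(2/3)*S^(1/2); Q_field = Q*(1-loss); Area = Q_field*t/(d/1000).
Step 1 — canal discharge (Manning's equation):
  Q = (1/0.0305) * 8.550 * 0.7658^(2/3) * 0.0014^(1/2) = 8.77958 m^3/s
Step 2 — delivered flow: Q_field = 8.77958*(1 - 11/100) = 7.81383 m^3/s
Step 3 — volume delivered: V = 7.81383 * 12*3600 = 337557 m^3
Step 4 — area served: A = V / (depth/1000) = 337557 / 0.104 = 3246000 m^2
Therefore the field area that can be irrigated = 3246000 m^2.


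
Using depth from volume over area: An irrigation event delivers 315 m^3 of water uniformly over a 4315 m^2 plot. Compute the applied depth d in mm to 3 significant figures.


Approach: apply depth from volume over area, d = (V/A)*1000.
d = (315 / 4315) * 1000 = 73.0 mm
Therefore the applied depth d = 73.0 mm.


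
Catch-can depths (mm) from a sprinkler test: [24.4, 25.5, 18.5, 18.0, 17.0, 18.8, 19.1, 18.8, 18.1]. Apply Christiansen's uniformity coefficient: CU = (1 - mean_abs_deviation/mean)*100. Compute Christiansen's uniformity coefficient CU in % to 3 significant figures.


mean = 19.800 mm
mean |d_i - mean| = 2.2889 mm
CU = (1 - 2.2889/19.800)*100 = 88.4 %
Therefore Christiansen's uniformity coefficient CU = 88.4 %.


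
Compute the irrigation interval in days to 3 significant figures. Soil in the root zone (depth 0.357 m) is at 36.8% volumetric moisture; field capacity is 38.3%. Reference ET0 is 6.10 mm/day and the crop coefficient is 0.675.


Approach: apply soil-water budget scheduling, SMD = (FC-theta)/100*depth*1000; ETc = ET0*Kc; interval = SMD/ETc.
Step 1 — soil moisture deficit:
  SMD = (38.3 - 36.8)/100 * 0.357 * 1000 = 5.3550 mm
Step 2 — daily crop ET (ETc = ET0*Kc):
  ETc = 6.10 * 0.675 = 4.1175 mm/day
Step 3 — irrigation interval (SMD/ETc):
  interval = 5.3550 / 4.1175 = 1.30 days
Therefore the irrigation interval = 1.30 days.


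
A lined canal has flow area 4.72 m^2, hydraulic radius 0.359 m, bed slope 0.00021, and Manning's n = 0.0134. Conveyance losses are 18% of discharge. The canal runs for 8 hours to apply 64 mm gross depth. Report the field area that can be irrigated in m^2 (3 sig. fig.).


Approach: apply Manning's equation with a conveyance and depth budget, Q = (1/n)*A*R^(2/3)*S^(1/2); Q_field = Q*(1-loss); Area = Q_field*t/(d/1000).
Step 1 — canal discharge (Manning's equation):
  Q = (1/0.0134) * 4.72 * 0.359^(2/3) * 0.00021^(1/2) = 2.5784 m^3/s
Step 2 — delivered flow: Q_field = 2.5784*(1 - 18/100) = 2.1143 m^3/s
Step 3 — volume delivered: V = 2.1143 * 8*3600 = 60890 m^3
Step 4 — area served: A = V / (depth/1000) = 60890 / 0.064 = 951000 m^2
Therefore the field area that can be irrigated = 951000 m^2.


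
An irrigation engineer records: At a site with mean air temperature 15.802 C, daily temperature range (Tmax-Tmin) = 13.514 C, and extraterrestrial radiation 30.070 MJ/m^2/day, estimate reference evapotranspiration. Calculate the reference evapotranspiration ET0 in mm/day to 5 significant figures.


Approach: apply the Hargreaves-Samani method, ET0 = 0.0023*(Tmean+17.8)*sqrt(Tmax-Tmin)*0.408*Ra.
ET0 = 0.0023*(15.802+17.8)*sqrt(13.514)*0.408*30.070 = 3.4856 mm/day
Therefore the reference evapotranspiration ET0 = 3.4856 mm/day.


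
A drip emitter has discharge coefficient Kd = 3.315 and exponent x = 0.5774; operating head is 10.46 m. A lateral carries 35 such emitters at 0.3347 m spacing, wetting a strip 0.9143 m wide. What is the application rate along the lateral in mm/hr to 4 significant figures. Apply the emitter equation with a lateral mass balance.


Approach: apply the emitter equation with a lateral mass balance, q = Kd*h^x; Q = n*q; rate = Q/(n*spacing*width).
Step 1 — single emitter flow (q = Kd*h^x):
  q = 3.315 * 10.46^0.5774 = 12.8576 L/hr
Step 2 — total lateral flow: Q = 35 * 12.8576 = 450.017 L/hr
Step 3 — wetted area: A = 35 * 0.3347 * 0.9143 = 10.7106 m^2
Step 4 — application rate: Q/A = 450.017/10.7106 = 42.02 mm/hr
Therefore the application rate along the lateral = 42.02 mm/hr.


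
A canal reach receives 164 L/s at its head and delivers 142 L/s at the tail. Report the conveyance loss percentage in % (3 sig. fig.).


Approach: apply the conveyance loss ratio, loss% = ((Q_head - Q_tail)/Q_head)*100.
loss = ((164 - 142)/164)*100 = 13.4 %
Therefore the conveyance loss percentage = 13.4 %.


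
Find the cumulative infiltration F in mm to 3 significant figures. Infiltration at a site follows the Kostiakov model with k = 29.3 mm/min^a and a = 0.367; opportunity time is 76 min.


Approach: apply the Kostiakov infiltration equation, F = k*t^a.
F = 29.3 * 76^0.367 = 144 mm
Therefore the cumulative infiltration F = 144 mm.


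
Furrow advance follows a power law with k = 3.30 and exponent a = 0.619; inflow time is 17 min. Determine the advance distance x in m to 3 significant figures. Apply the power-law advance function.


Approach: apply the power-law advance function, x = k*t^a.
x = 3.30 * 17^0.619 = 19.1 m
Therefore the advance distance x = 19.1 m.


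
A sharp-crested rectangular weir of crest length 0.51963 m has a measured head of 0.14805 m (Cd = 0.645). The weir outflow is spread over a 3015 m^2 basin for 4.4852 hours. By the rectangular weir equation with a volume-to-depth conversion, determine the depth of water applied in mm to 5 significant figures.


Approach: apply the rectangular weir equation with a volume-to-depth conversion, Q = (2/3)*Cd*L*sqrt(2g)*H^1.5; d = Q*t/A * 1000.
Step 1 — weir discharge:
  Q = (2/3)*0.645*0.51963*sqrt(2*9.81)*0.14805^1.5 = 0.05637996 m^3/s
Step 2 — volume: V = 0.05637996 * 4.4852*3600 = 910.3515 m^3
Step 3 — depth: d = V/A * 1000 = 910.3515/3015 * 1000 = 301.94 mm
Therefore the depth of water applied = 301.94 mm.


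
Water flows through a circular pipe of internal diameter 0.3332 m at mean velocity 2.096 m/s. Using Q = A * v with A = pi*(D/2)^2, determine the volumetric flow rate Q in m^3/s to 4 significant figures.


A = pi*(0.3332/2)^2 = 0.0871967 m^2
Q = 0.0871967 * 2.096 = 0.1828 m^3/s
Therefore the volumetric flow rate Q = 0.1828 m^3/s.


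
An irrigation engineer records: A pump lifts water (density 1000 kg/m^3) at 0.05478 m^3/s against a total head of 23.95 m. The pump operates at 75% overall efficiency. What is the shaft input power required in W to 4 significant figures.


Approach: apply hydraulic power then efficiency conversion, P = rho*g*Q*H; P_in = P/eta.
Step 1 — hydraulic power (P = rho*g*Q*H):
  P = 1000 * 9.81 * 0.05478 * 23.95 = 12870.5 W
Step 2 — input power: P_in = P/eta = 12870.5 / 0.75 = 17160 W
Therefore the shaft input power required = 17160 W.


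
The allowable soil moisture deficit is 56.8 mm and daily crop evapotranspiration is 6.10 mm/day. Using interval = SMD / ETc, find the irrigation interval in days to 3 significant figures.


interval = 56.8 / 6.10 = 9.31 days
Therefore the irrigation interval = 9.31 days.


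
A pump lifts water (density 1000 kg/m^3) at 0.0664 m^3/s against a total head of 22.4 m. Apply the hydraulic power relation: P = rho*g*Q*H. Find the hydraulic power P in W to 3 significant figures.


P = 1000 * 9.81 * 0.0664 * 22.4 = 14600 W
Therefore the hydraulic power P = 14600 W.


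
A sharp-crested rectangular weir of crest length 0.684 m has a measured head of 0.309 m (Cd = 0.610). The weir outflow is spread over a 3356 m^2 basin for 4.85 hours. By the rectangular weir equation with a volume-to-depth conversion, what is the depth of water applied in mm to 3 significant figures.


Approach: apply the rectangular weir equation with a volume-to-depth conversion, Q = (2/3)*Cd*L*sqrt(2g)*H^1.5; d = Q*t/A * 1000.
Step 1 — weir discharge:
  Q = (2/3)*0.610*0.684*sqrt(2*9.81)*0.309^1.5 = 0.21163 m^3/s
Step 2 — volume: V = 0.21163 * 4.85*3600 = 3695.1 m^3
Step 3 — depth: d = V/A * 1000 = 3695.1/3356 * 1000 = 1100 mm
Therefore the depth of water applied = 1100 mm.


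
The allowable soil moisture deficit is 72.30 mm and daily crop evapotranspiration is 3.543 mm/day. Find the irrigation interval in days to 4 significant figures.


Approach: apply the irrigation interval relation, interval = SMD / ETc.
interval = 72.30 / 3.543 = 20.41 days
Therefore the irrigation interval = 20.41 days.


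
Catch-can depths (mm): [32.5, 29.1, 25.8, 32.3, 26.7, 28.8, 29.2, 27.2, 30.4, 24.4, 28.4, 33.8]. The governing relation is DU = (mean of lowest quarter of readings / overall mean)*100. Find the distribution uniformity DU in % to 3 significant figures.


sorted lowest 3 of 12: [24.4, 25.8, 26.7] -> mean = 25.633 mm
overall mean = 29.050 mm
DU = (25.633/29.050)*100 = 88.2 %
Therefore the distribution uniformity DU = 88.2 %.


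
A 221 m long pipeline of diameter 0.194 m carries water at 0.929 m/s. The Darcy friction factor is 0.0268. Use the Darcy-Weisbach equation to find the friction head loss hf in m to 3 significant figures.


Approach: apply the Darcy-Weisbach equation, hf = f*(L/D)*(v^2/(2g)).
hf = 0.0268 * (221/0.194) * (0.929^2 / (2*9.81))
hf = 1.34 m
Therefore the friction head loss hf = 1.34 m.


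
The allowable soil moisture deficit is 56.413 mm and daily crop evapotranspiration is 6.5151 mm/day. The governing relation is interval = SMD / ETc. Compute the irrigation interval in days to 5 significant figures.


interval = 56.413 / 6.5151 = 8.6588 days
Therefore the irrigation interval = 8.6588 days.


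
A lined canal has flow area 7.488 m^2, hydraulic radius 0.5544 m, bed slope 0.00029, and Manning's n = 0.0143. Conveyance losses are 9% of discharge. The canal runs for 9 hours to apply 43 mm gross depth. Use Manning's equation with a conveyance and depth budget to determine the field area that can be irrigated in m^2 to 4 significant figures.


Approach: apply Manning's equation with a conveyance and depth budget, Q = (1/n)*A*R^(2/3)*S^(1/2); Q_field = Q*(1-loss); Area = Q_field*t/(d/1000).
Step 1 — canal discharge (Manning's equation):
  Q = (1/0.0143) * 7.488 * 0.5544^(2/3) * 0.00029^(1/2) = 6.01789 m^3/s
Step 2 — delivered flow: Q_field = 6.01789*(1 - 9/100) = 5.47628 m^3/s
Step 3 — volume delivered: V = 5.47628 * 9*3600 = 177431 m^3
Step 4 — area served: A = V / (depth/1000) = 177431 / 0.043 = 4126000 m^2
Therefore the field area that can be irrigated = 4126000 m^2.


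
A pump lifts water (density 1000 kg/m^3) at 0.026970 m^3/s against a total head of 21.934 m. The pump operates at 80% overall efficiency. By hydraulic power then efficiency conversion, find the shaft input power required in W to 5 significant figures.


Approach: apply hydraulic power then efficiency conversion, P = rho*g*Q*H; P_in = P/eta.
Step 1 — hydraulic power (P = rho*g*Q*H):
  P = 1000 * 9.81 * 0.026970 * 21.934 = 5803.203 W
Step 2 — input power: P_in = P/eta = 5803.203 / 0.8 = 7254.0 W
Therefore the shaft input power required = 7254.0 W.


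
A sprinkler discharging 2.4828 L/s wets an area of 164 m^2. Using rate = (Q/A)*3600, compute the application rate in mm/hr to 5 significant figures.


rate = (2.4828 / 164) * 3600 = 54.500 mm/hr
Therefore the application rate = 54.500 mm/hr.


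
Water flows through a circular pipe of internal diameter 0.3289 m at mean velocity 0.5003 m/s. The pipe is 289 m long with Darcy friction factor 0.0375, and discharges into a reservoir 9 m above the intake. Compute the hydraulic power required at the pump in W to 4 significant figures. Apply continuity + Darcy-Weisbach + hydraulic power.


Approach: apply continuity + Darcy-Weisbach + hydraulic power, Q = A*v; hf = f*(L/D)*(v^2/(2g)); H = static + hf; P = rho*g*Q*H.
Step 1 — flow rate (continuity, Q = A*v):
  A = pi*(0.3289/2)^2 = 0.0849606 m^2
  Q = 0.0849606 * 0.5003 = 0.0425058 m^3/s
Step 2 — friction head loss (Darcy-Weisbach):
  hf = 0.0375 * (289/0.3289) * (0.5003^2 / (2*9.81))
  hf = 0.420366 m
Step 3 — total head: H = 9 + 0.420366 = 9.42037 m
Step 4 — hydraulic power (P = rho*g*Q*H):
  P = 1000 * 9.81 * 0.0425058 * 9.42037 = 3928 W
Therefore the hydraulic power required at the pump = 3928 W.


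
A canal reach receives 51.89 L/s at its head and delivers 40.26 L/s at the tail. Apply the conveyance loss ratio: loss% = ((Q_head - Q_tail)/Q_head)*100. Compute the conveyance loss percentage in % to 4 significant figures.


loss = ((51.89 - 40.26)/51.89)*100 = 22.41 %
Therefore the conveyance loss percentage = 22.41 %.


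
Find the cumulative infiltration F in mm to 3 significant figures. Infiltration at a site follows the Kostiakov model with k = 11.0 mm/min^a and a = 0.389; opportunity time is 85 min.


Approach: apply the Kostiakov infiltration equation, F = k*t^a.
F = 11.0 * 85^0.389 = 61.9 mm
Therefore the cumulative infiltration F = 61.9 mm.


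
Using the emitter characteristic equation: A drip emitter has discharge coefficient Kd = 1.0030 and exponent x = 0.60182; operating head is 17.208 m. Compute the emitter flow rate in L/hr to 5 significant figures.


Approach: apply the emitter characteristic equation, q = Kd * h^x.
q = 1.0030 * 17.208^0.60182 = 5.5589 L/hr
Therefore the emitter flow rate = 5.5589 L/hr.


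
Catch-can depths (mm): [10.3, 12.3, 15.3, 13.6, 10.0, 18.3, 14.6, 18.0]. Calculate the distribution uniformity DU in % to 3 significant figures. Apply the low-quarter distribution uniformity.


Approach: apply the low-quarter distribution uniformity, DU = (mean of lowest quarter of readings / overall mean)*100.
sorted lowest 2 of 8: [10.0, 10.3] -> mean = 10.150 mm
overall mean = 14.050 mm
DU = (10.150/14.050)*100 = 72.2 %
Therefore the distribution uniformity DU = 72.2 %.


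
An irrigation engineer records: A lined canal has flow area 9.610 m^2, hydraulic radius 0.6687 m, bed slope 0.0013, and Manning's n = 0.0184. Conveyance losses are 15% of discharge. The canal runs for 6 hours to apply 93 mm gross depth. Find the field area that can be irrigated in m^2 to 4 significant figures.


Approach: apply Manning's equation with a conveyance and depth budget, Q = (1/n)*A*R^(2/3)*S^(1/2); Q_field = Q*(1-loss); Area = Q_field*t/(d/1000).
Step 1 — canal discharge (Manning's equation):
  Q = (1/0.0184) * 9.610 * 0.6687^(2/3) * 0.0013^(1/2) = 14.4001 m^3/s
Step 2 — delivered flow: Q_field = 14.4001*(1 - 15/100) = 12.2401 m^3/s
Step 3 — volume delivered: V = 12.2401 * 6*3600 = 264385 m^3
Step 4 — area served: A = V / (depth/1000) = 264385 / 0.093 = 2843000 m^2
Therefore the field area that can be irrigated = 2843000 m^2.


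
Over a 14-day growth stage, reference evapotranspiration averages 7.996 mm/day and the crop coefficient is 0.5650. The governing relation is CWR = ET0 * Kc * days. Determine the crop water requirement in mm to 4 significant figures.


CWR = 7.996 * 0.5650 * 14 = 63.25 mm
Therefore the crop water requirement = 63.25 mm.


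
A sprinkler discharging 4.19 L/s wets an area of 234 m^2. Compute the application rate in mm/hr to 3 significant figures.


Approach: apply the application rate relation, rate = (Q/A)*3600.
rate = (4.19 / 234) * 3600 = 64.5 mm/hr
Therefore the application rate = 64.5 mm/hr.


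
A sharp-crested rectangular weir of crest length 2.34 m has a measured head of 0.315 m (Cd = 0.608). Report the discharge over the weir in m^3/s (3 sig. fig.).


Approach: apply the rectangular weir equation, Q = (2/3)*Cd*L*sqrt(2g)*H^1.5.
Q = (2/3)*0.608*2.34*sqrt(2*9.81)*0.315^1.5 = 0.743 m^3/s
Therefore the discharge over the weir = 0.743 m^3/s.


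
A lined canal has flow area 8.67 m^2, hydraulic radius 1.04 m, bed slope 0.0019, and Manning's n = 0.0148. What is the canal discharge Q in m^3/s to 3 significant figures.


Approach: apply Manning's equation, Q = (1/n)*A*R^(2/3)*S^(1/2).
Q = (1/0.0148) * 8.67 * 1.04^(2/3) * 0.0019^(1/2) = 26.2 m^3/s
Therefore the canal discharge Q = 26.2 m^3/s.


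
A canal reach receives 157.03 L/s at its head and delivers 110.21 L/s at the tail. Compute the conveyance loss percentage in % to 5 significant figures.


Approach: apply the conveyance loss ratio, loss% = ((Q_head - Q_tail)/Q_head)*100.
loss = ((157.03 - 110.21)/157.03)*100 = 29.816 %
Therefore the conveyance loss percentage = 29.816 %.


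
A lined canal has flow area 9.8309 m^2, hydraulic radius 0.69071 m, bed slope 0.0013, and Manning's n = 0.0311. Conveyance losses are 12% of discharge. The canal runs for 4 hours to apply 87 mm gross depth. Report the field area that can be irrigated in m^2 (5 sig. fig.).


Approach: apply Manning's equation with a conveyance and depth budget, Q = (1/n)*A*R^(2/3)*S^(1/2); Q_field = Q*(1-loss); Area = Q_field*t/(d/1000).
Step 1 — canal discharge (Manning's equation):
  Q = (1/0.0311) * 9.8309 * 0.69071^(2/3) * 0.0013^(1/2) = 8.905707 m^3/s
Step 2 — delivered flow: Q_field = 8.905707*(1 - 12/100) = 7.837022 m^3/s
Step 3 — volume delivered: V = 7.837022 * 4*3600 = 112853.1 m^3
Step 4 — area served: A = V / (depth/1000) = 112853.1 / 0.087 = 1297200 m^2
Therefore the field area that can be irrigated = 1297200 m^2.


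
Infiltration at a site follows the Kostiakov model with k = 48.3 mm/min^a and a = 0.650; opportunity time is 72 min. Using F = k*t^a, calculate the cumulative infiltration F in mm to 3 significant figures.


F = 48.3 * 72^0.650 = 778 mm
Therefore the cumulative infiltration F = 778 mm.


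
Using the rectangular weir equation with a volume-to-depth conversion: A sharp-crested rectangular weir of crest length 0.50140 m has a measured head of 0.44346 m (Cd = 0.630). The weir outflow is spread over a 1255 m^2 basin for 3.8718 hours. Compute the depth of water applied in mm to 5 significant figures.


Approach: apply the rectangular weir equation with a volume-to-depth conversion, Q = (2/3)*Cd*L*sqrt(2g)*H^1.5; d = Q*t/A * 1000.
Step 1 — weir discharge:
  Q = (2/3)*0.630*0.50140*sqrt(2*9.81)*0.44346^1.5 = 0.2754640 m^3/s
Step 2 — volume: V = 0.2754640 * 3.8718*3600 = 3839.549 m^3
Step 3 — depth: d = V/A * 1000 = 3839.549/1255 * 1000 = 3059.4 mm
Therefore the depth of water applied = 3059.4 mm.


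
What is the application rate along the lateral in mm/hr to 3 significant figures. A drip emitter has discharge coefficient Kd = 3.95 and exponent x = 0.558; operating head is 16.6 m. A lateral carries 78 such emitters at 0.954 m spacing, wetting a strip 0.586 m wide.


Approach: apply the emitter equation with a lateral mass balance, q = Kd*h^x; Q = n*q; rate = Q/(n*spacing*width).
Step 1 — single emitter flow (q = Kd*h^x):
  q = 3.95 * 16.6^0.558 = 18.942 L/hr
Step 2 — total lateral flow: Q = 78 * 18.942 = 1477.4 L/hr
Step 3 — wetted area: A = 78 * 0.954 * 0.586 = 43.605 m^2
Step 4 — application rate: Q/A = 1477.4/43.605 = 33.9 mm/hr
Therefore the application rate along the lateral = 33.9 mm/hr.


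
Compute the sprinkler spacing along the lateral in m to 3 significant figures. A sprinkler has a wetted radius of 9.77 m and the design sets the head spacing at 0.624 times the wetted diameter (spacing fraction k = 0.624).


Approach: apply the sprinkler spacing rule (spacing as a fraction of wetted diameter), S = k*(2*R).
S = 0.624 * (2 * 9.77) = 12.2 m
Therefore the sprinkler spacing along the lateral = 12.2 m.


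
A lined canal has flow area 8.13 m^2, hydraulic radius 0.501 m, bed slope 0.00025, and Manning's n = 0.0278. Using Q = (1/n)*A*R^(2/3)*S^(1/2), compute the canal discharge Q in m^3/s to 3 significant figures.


Q = (1/0.0278) * 8.13 * 0.501^(2/3) * 0.00025^(1/2) = 2.92 m^3/s
Therefore the canal discharge Q = 2.92 m^3/s.


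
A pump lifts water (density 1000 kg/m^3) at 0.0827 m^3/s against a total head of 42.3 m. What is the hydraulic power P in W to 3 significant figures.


Approach: apply the hydraulic power relation, P = rho*g*Q*H.
P = 1000 * 9.81 * 0.0827 * 42.3 = 34300 W
Therefore the hydraulic power P = 34300 W.


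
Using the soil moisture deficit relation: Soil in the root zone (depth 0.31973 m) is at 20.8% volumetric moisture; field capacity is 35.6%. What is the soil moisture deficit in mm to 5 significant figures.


Approach: apply the soil moisture deficit relation, SMD = (FC - theta)/100 * depth * 1000.
SMD = (35.6 - 20.8)/100 * 0.31973 * 1000 = 47.320 mm
Therefore the soil moisture deficit = 47.320 mm.


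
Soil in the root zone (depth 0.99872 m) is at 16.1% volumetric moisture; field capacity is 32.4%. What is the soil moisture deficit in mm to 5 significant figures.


Approach: apply the soil moisture deficit relation, SMD = (FC - theta)/100 * depth * 1000.
SMD = (32.4 - 16.1)/100 * 0.99872 * 1000 = 162.79 mm
Therefore the soil moisture deficit = 162.79 mm.


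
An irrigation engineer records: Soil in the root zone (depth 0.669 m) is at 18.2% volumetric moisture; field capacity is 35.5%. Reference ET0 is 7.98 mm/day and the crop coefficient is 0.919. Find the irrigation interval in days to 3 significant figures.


Approach: apply soil-water budget scheduling, SMD = (FC-theta)/100*depth*1000; ETc = ET0*Kc; interval = SMD/ETc.
Step 1 — soil moisture deficit:
  SMD = (35.5 - 18.2)/100 * 0.669 * 1000 = 115.74 mm
Step 2 — daily crop ET (ETc = ET0*Kc):
  ETc = 7.98 * 0.919 = 7.3336 mm/day
Step 3 — irrigation interval (SMD/ETc):
  interval = 115.74 / 7.3336 = 15.8 days
Therefore the irrigation interval = 15.8 days.


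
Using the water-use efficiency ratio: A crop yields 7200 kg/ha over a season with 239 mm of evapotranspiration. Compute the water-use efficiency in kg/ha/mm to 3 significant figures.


Approach: apply the water-use efficiency ratio, WUE = yield/ET.
WUE = 7200 / 239 = 30.1 kg/ha/mm
Therefore the water-use efficiency = 30.1 kg/ha/mm.


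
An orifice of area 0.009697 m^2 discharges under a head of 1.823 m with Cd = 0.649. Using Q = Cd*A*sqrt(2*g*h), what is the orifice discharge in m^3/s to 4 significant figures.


Q = 0.649 * 0.009697 * sqrt(2*9.81*1.823) = 0.03764 m^3/s
Therefore the orifice discharge = 0.03764 m^3/s.


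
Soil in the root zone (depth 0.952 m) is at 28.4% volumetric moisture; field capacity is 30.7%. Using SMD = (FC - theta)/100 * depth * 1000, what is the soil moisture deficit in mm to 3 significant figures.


SMD = (30.7 - 28.4)/100 * 0.952 * 1000 = 21.9 mm
Therefore the soil moisture deficit = 21.9 mm.


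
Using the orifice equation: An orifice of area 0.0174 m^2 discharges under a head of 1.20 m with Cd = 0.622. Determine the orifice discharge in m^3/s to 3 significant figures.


Approach: apply the orifice equation, Q = Cd*A*sqrt(2*g*h).
Q = 0.622 * 0.0174 * sqrt(2*9.81*1.20) = 0.0525 m^3/s
Therefore the orifice discharge = 0.0525 m^3/s.


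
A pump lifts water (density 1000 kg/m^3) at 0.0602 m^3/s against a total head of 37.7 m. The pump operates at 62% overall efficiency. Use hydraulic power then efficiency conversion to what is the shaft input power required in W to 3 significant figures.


Approach: apply hydraulic power then efficiency conversion, P = rho*g*Q*H; P_in = P/eta.
Step 1 — hydraulic power (P = rho*g*Q*H):
  P = 1000 * 9.81 * 0.0602 * 37.7 = 22264 W
Step 2 — input power: P_in = P/eta = 22264 / 0.62 = 35900 W
Therefore the shaft input power required = 35900 W.


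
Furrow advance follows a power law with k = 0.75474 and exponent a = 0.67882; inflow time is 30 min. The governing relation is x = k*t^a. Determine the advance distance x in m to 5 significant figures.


x = 0.75474 * 30^0.67882 = 7.5945 m
Therefore the advance distance x = 7.5945 m.


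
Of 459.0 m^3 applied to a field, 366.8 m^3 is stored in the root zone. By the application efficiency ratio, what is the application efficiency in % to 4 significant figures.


Approach: apply the application efficiency ratio, Ea = (stored/applied)*100.
Ea = (366.8/459.0)*100 = 79.91 %
Therefore the application efficiency = 79.91 %.


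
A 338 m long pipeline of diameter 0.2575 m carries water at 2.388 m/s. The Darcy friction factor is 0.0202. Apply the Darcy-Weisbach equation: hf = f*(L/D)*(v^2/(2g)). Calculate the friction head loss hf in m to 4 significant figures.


hf = 0.0202 * (338/0.2575) * (2.388^2 / (2*9.81))
hf = 7.707 m
Therefore the friction head loss hf = 7.707 m.


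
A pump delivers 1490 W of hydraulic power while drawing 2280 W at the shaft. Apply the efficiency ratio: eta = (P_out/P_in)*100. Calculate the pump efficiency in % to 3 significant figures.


eta = (1490 / 2280) * 100 = 65.4 %
Therefore the pump efficiency = 65.4 %.


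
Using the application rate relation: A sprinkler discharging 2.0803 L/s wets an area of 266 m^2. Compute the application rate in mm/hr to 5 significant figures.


Approach: apply the application rate relation, rate = (Q/A)*3600.
rate = (2.0803 / 266) * 3600 = 28.154 mm/hr
Therefore the application rate = 28.154 mm/hr.


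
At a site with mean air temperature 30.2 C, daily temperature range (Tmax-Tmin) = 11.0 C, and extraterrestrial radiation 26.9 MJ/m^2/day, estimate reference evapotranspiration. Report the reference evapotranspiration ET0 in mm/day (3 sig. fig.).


Approach: apply the Hargreaves-Samani method, ET0 = 0.0023*(Tmean+17.8)*sqrt(Tmax-Tmin)*0.408*Ra.
ET0 = 0.0023*(30.2+17.8)*sqrt(11.0)*0.408*26.9 = 4.02 mm/day
Therefore the reference evapotranspiration ET0 = 4.02 mm/day.


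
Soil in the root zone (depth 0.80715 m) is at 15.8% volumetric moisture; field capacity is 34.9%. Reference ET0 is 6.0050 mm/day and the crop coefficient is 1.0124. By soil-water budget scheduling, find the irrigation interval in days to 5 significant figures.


Approach: apply soil-water budget scheduling, SMD = (FC-theta)/100*depth*1000; ETc = ET0*Kc; interval = SMD/ETc.
Step 1 — soil moisture deficit:
  SMD = (34.9 - 15.8)/100 * 0.80715 * 1000 = 154.1656 mm
Step 2 — daily crop ET (ETc = ET0*Kc):
  ETc = 6.0050 * 1.0124 = 6.079462 mm/day
Step 3 — irrigation interval (SMD/ETc):
  interval = 154.1656 / 6.079462 = 25.358 days
Therefore the irrigation interval = 25.358 days.


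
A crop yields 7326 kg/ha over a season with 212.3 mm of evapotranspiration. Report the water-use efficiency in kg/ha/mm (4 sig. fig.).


Approach: apply the water-use efficiency ratio, WUE = yield/ET.
WUE = 7326 / 212.3 = 34.51 kg/ha/mm
Therefore the water-use efficiency = 34.51 kg/ha/mm.


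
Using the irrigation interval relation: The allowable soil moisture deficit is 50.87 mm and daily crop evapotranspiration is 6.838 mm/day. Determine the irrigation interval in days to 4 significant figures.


Approach: apply the irrigation interval relation, interval = SMD / ETc.
interval = 50.87 / 6.838 = 7.439 days
Therefore the irrigation interval = 7.439 days.


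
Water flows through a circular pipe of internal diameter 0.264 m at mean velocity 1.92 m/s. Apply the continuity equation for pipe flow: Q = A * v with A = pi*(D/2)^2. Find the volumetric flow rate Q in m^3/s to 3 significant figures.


A = pi*(0.264/2)^2 = 0.054739 m^2
Q = 0.054739 * 1.92 = 0.105 m^3/s
Therefore the volumetric flow rate Q = 0.105 m^3/s.


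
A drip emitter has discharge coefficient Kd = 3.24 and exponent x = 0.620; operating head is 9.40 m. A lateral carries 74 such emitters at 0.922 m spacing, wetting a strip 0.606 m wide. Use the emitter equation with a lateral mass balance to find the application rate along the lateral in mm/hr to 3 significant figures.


Approach: apply the emitter equation with a lateral mass balance, q = Kd*h^x; Q = n*q; rate = Q/(n*spacing*width).
Step 1 — single emitter flow (q = Kd*h^x):
  q = 3.24 * 9.40^0.620 = 12.998 L/hr
Step 2 — total lateral flow: Q = 74 * 12.998 = 961.87 L/hr
Step 3 — wetted area: A = 74 * 0.922 * 0.606 = 41.346 m^2
Step 4 — application rate: Q/A = 961.87/41.346 = 23.3 mm/hr
Therefore the application rate along the lateral = 23.3 mm/hr.


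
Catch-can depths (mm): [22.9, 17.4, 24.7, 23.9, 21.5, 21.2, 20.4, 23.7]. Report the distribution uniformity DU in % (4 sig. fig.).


Approach: apply the low-quarter distribution uniformity, DU = (mean of lowest quarter of readings / overall mean)*100.
sorted lowest 2 of 8: [17.4, 20.4] -> mean = 18.9000 mm
overall mean = 21.9625 mm
DU = (18.9000/21.9625)*100 = 86.06 %
Therefore the distribution uniformity DU = 86.06 %.


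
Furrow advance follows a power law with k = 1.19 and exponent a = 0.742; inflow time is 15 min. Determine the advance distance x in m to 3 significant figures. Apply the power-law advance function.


Approach: apply the power-law advance function, x = k*t^a.
x = 1.19 * 15^0.742 = 8.88 m
Therefore the advance distance x = 8.88 m.


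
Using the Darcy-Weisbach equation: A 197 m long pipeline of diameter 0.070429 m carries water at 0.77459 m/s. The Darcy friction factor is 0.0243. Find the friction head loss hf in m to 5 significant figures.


Approach: apply the Darcy-Weisbach equation, hf = f*(L/D)*(v^2/(2g)).
hf = 0.0243 * (197/0.070429) * (0.77459^2 / (2*9.81))
hf = 2.0786 m
Therefore the friction head loss hf = 2.0786 m.


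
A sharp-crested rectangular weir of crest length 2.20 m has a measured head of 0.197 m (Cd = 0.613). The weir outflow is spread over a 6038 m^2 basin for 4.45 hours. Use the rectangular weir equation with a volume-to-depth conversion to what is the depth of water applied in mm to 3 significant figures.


Approach: apply the rectangular weir equation with a volume-to-depth conversion, Q = (2/3)*Cd*L*sqrt(2g)*H^1.5; d = Q*t/A * 1000.
Step 1 — weir discharge:
  Q = (2/3)*0.613*2.20*sqrt(2*9.81)*0.197^1.5 = 0.34821 m^3/s
Step 2 — volume: V = 0.34821 * 4.45*3600 = 5578.3 m^3
Step 3 — depth: d = V/A * 1000 = 5578.3/6038 * 1000 = 924 mm
Therefore the depth of water applied = 924 mm.


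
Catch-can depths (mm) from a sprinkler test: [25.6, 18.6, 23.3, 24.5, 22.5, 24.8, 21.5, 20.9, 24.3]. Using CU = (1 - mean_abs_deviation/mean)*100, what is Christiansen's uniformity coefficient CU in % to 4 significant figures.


mean = 22.8889 mm
mean |d_i - mean| = 1.79012 mm
CU = (1 - 1.79012/22.8889)*100 = 92.18 %
Therefore Christiansen's uniformity coefficient CU = 92.18 %.


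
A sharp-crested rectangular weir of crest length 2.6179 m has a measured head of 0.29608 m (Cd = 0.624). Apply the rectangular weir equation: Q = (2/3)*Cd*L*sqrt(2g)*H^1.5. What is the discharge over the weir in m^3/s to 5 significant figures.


Q = (2/3)*0.624*2.6179*sqrt(2*9.81)*0.29608^1.5 = 0.77716 m^3/s
Therefore the discharge over the weir = 0.77716 m^3/s.


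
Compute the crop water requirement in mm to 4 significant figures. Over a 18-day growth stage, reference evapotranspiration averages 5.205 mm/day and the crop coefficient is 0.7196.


Approach: apply the crop water requirement relation, CWR = ET0 * Kc * days.
CWR = 5.205 * 0.7196 * 18 = 67.42 mm
Therefore the crop water requirement = 67.42 mm.


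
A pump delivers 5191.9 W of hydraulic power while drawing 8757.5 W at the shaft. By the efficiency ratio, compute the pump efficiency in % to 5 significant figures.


Approach: apply the efficiency ratio, eta = (P_out/P_in)*100.
eta = (5191.9 / 8757.5) * 100 = 59.285 %
Therefore the pump efficiency = 59.285 %.


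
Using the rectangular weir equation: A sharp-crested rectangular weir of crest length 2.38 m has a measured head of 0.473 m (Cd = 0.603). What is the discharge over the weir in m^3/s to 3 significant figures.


Approach: apply the rectangular weir equation, Q = (2/3)*Cd*L*sqrt(2g)*H^1.5.
Q = (2/3)*0.603*2.38*sqrt(2*9.81)*0.473^1.5 = 1.38 m^3/s
Therefore the discharge over the weir = 1.38 m^3/s.


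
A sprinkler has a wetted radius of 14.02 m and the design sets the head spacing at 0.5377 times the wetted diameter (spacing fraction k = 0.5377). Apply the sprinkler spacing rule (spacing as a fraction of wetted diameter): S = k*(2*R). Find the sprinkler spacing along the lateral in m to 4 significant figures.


S = 0.5377 * (2 * 14.02) = 15.08 m
Therefore the sprinkler spacing along the lateral = 15.08 m.


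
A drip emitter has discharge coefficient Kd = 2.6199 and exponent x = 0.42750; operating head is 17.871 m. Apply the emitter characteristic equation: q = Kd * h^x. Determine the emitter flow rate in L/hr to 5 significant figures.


q = 2.6199 * 17.871^0.42750 = 8.9862 L/hr
Therefore the emitter flow rate = 8.9862 L/hr.


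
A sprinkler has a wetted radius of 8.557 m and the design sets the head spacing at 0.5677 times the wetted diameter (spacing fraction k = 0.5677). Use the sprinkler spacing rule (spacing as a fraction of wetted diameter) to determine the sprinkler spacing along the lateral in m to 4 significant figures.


Approach: apply the sprinkler spacing rule (spacing as a fraction of wetted diameter), S = k*(2*R).
S = 0.5677 * (2 * 8.557) = 9.716 m
Therefore the sprinkler spacing along the lateral = 9.716 m.


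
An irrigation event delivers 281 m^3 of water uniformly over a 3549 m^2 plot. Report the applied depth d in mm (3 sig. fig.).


Approach: apply depth from volume over area, d = (V/A)*1000.
d = (281 / 3549) * 1000 = 79.2 mm
Therefore the applied depth d = 79.2 mm.


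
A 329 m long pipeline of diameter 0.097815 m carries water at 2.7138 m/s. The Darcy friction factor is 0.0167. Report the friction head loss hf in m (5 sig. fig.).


Approach: apply the Darcy-Weisbach equation, hf = f*(L/D)*(v^2/(2g)).
hf = 0.0167 * (329/0.097815) * (2.7138^2 / (2*9.81))
hf = 21.085 m
Therefore the friction head loss hf = 21.085 m.


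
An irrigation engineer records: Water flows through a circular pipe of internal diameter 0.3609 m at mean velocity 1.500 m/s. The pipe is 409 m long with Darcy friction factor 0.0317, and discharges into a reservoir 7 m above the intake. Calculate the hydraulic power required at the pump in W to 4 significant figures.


Approach: apply continuity + Darcy-Weisbach + hydraulic power, Q = A*v; hf = f*(L/D)*(v^2/(2g)); H = static + hf; P = rho*g*Q*H.
Step 1 — flow rate (continuity, Q = A*v):
  A = pi*(0.3609/2)^2 = 0.102297 m^2
  Q = 0.102297 * 1.500 = 0.153446 m^3/s
Step 2 — friction head loss (Darcy-Weisbach):
  hf = 0.0317 * (409/0.3609) * (1.500^2 / (2*9.81))
  hf = 4.11983 m
Step 3 — total head: H = 7 + 4.11983 = 11.1198 m
Step 4 — hydraulic power (P = rho*g*Q*H):
  P = 1000 * 9.81 * 0.153446 * 11.1198 = 16740 W
Therefore the hydraulic power required at the pump = 16740 W.


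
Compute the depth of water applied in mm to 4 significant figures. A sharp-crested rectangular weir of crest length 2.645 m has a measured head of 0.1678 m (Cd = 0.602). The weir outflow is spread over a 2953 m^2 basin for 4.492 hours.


Approach: apply the rectangular weir equation with a volume-to-depth conversion, Q = (2/3)*Cd*L*sqrt(2g)*H^1.5; d = Q*t/A * 1000.
Step 1 — weir discharge:
  Q = (2/3)*0.602*2.645*sqrt(2*9.81)*0.1678^1.5 = 0.323198 m^3/s
Step 2 — volume: V = 0.323198 * 4.492*3600 = 5226.50 m^3
Step 3 — depth: d = V/A * 1000 = 5226.50/2953 * 1000 = 1770 mm
Therefore the depth of water applied = 1770 mm.


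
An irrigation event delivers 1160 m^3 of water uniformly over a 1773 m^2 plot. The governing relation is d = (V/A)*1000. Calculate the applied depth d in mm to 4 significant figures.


d = (1160 / 1773) * 1000 = 654.3 mm
Therefore the applied depth d = 654.3 mm.


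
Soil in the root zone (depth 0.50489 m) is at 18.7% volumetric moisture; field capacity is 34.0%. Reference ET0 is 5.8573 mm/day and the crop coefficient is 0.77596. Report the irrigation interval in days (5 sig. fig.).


Approach: apply soil-water budget scheduling, SMD = (FC-theta)/100*depth*1000; ETc = ET0*Kc; interval = SMD/ETc.
Step 1 — soil moisture deficit:
  SMD = (34.0 - 18.7)/100 * 0.50489 * 1000 = 77.24817 mm
Step 2 — daily crop ET (ETc = ET0*Kc):
  ETc = 5.8573 * 0.77596 = 4.545031 mm/day
Step 3 — irrigation interval (SMD/ETc):
  interval = 77.24817 / 4.545031 = 16.996 days
Therefore the irrigation interval = 16.996 days.


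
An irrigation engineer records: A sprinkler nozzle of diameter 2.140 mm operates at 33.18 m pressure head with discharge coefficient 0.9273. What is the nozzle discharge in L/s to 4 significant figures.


Approach: apply the orifice equation, Q = Cd*A*sqrt(2*g*h), A = pi*(d/2)^2.
A = pi*(2.140e-3/2)^2 = 3.59681e-06 m^2
Q = 0.9273 * 3.59681e-06 * sqrt(2*9.81*33.18) * 1000 = 0.08510 L/s
Therefore the nozzle discharge = 0.08510 L/s.


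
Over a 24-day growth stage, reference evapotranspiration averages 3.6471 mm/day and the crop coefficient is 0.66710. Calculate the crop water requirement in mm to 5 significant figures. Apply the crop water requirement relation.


Approach: apply the crop water requirement relation, CWR = ET0 * Kc * days.
CWR = 3.6471 * 0.66710 * 24 = 58.392 mm
Therefore the crop water requirement = 58.392 mm.


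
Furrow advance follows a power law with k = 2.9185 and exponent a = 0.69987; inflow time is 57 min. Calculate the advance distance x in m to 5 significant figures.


Approach: apply the power-law advance function, x = k*t^a.
x = 2.9185 * 57^0.69987 = 49.436 m
Therefore the advance distance x = 49.436 m.


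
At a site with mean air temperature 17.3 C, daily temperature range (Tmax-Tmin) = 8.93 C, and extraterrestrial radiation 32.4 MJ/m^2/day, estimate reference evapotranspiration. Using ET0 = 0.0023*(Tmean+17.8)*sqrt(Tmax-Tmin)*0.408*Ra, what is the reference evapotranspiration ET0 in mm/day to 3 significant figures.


ET0 = 0.0023*(17.3+17.8)*sqrt(8.93)*0.408*32.4 = 3.19 mm/day
Therefore the reference evapotranspiration ET0 = 3.19 mm/day.


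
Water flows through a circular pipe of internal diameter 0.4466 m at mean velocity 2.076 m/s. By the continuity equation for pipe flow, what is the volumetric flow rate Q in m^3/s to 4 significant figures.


Approach: apply the continuity equation for pipe flow, Q = A * v with A = pi*(D/2)^2.
A = pi*(0.4466/2)^2 = 0.156649 m^2
Q = 0.156649 * 2.076 = 0.3252 m^3/s
Therefore the volumetric flow rate Q = 0.3252 m^3/s.


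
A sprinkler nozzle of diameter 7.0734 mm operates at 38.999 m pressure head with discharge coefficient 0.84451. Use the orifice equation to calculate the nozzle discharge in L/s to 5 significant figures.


Approach: apply the orifice equation, Q = Cd*A*sqrt(2*g*h), A = pi*(d/2)^2.
A = pi*(7.0734e-3/2)^2 = 3.929582e-05 m^2
Q = 0.84451 * 3.929582e-05 * sqrt(2*9.81*38.999) * 1000 = 0.91797 L/s
Therefore the nozzle discharge = 0.91797 L/s.


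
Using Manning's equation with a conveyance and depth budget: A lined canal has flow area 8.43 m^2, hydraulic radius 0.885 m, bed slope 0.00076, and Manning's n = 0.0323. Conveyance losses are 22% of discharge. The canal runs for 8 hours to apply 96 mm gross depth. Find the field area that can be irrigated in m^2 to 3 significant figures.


Approach: apply Manning's equation with a conveyance and depth budget, Q = (1/n)*A*R^(2/3)*S^(1/2); Q_field = Q*(1-loss); Area = Q_field*t/(d/1000).
Step 1 — canal discharge (Manning's equation):
  Q = (1/0.0323) * 8.43 * 0.885^(2/3) * 0.00076^(1/2) = 6.6322 m^3/s
Step 2 — delivered flow: Q_field = 6.6322*(1 - 22/100) = 5.1732 m^3/s
Step 3 — volume delivered: V = 5.1732 * 8*3600 = 148990 m^3
Step 4 — area served: A = V / (depth/1000) = 148990 / 0.096 = 1550000 m^2
Therefore the field area that can be irrigated = 1550000 m^2.
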